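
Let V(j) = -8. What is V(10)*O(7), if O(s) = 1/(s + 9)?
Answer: -½ ≈ -0.50000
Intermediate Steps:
O(s) = 1/(9 + s)
V(10)*O(7) = -8/(9 + 7) = -8/16 = -8*1/16 = -½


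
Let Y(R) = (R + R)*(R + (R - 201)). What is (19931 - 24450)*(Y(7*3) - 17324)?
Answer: 108465038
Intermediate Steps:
Y(R) = 2*R*(-201 + 2*R) (Y(R) = (2*R)*(R + (-201 + R)) = (2*R)*(-201 + 2*R) = 2*R*(-201 + 2*R))
(19931 - 24450)*(Y(7*3) - 17324) = (19931 - 24450)*(2*(7*3)*(-201 + 2*(7*3)) - 17324) = -4519*(2*21*(-201 + 2*21) - 17324) = -4519*(2*21*(-201 + 42) - 17324) = -4519*(2*21*(-159) - 17324) = -4519*(-6678 - 17324) = -4519*(-24002) = 108465038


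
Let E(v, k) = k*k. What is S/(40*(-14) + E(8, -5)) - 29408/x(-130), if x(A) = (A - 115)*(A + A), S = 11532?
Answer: -37516084/1703975 ≈ -22.017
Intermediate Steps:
x(A) = 2*A*(-115 + A) (x(A) = (-115 + A)*(2*A) = 2*A*(-115 + A))
E(v, k) = k²
S/(40*(-14) + E(8, -5)) - 29408/x(-130) = 11532/(40*(-14) + (-5)²) - 29408*(-1/(260*(-115 - 130))) = 11532/(-560 + 25) - 29408/(2*(-130)*(-245)) = 11532/(-535) - 29408/63700 = 11532*(-1/535) - 29408*1/63700 = -11532/535 - 7352/15925 = -37516084/1703975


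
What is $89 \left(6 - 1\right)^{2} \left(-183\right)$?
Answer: $-407175$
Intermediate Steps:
$89 \left(6 - 1\right)^{2} \left(-183\right) = 89 \cdot 5^{2} \left(-183\right) = 89 \cdot 25 \left(-183\right) = 2225 \left(-183\right) = -407175$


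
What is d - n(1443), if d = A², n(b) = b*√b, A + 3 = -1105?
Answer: 1227664 - 1443*√1443 ≈ 1.1728e+6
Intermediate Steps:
A = -1108 (A = -3 - 1105 = -1108)
n(b) = b^(3/2)
d = 1227664 (d = (-1108)² = 1227664)
d - n(1443) = 1227664 - 1443^(3/2) = 1227664 - 1443*√1443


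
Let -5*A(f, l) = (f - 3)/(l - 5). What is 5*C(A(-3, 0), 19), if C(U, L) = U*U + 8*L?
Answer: 95036/125 ≈ 760.29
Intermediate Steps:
A(f, l) = -(-3 + f)/(5*(-5 + l)) (A(f, l) = -(f - 3)/(5*(l - 5)) = -(-3 + f)/(5*(-5 + l)))
C(U, L) = U² + 8*L
5*C(A(-3, 0), 19) = 5*(((3 - 1*(-3))/(5*(-5 + 0)))² + 8*19) = 5*(((⅕)*(3 + 3)/(-5))² + 152) = 5*(((⅕)*(-⅕)*6)² + 152) = 5*((-6/25)² + 152) = 5*(36/625 + 152) = 5*(95036/625) = 95036/125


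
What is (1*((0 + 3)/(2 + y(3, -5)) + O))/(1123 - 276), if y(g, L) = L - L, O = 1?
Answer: 5/1694 ≈ 0.0029516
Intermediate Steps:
y(g, L) = 0
(1*((0 + 3)/(2 + y(3, -5)) + O))/(1123 - 276) = (1*((0 + 3)/(2 + 0) + 1))/(1123 - 276) = (1*(3/2 + 1))/847 = (1*(5/2))/847 = (1/847)*(5/2) = 5/1694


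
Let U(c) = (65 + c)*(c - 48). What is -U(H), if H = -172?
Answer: -23540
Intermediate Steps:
U(c) = (-48 + c)*(65 + c) (U(c) = (65 + c)*(-48 + c) = (-48 + c)*(65 + c))
-U(H) = -(-3120 + (-172)**2 + 17*(-172)) = -(-3120 + 29584 - 2924) = -1*23540 = -23540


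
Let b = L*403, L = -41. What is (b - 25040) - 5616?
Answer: -47179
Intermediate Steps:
b = -16523 (b = -41*403 = -16523)
(b - 25040) - 5616 = (-16523 - 25040) - 5616 = -41563 - 5616 = -47179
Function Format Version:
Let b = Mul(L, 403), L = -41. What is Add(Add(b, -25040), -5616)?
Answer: -47179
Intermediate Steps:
b = -16523 (b = Mul(-41, 403) = -16523)
Add(Add(b, -25040), -5616) = Add(Add(-16523, -25040), -5616) = Add(-41563, -5616) = -47179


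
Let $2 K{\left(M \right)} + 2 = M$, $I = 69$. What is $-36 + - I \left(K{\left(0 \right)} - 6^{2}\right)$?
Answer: $2517$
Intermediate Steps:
$K{\left(M \right)} = -1 + \frac{M}{2}$
$-36 + - I \left(K{\left(0 \right)} - 6^{2}\right) = -36 + \left(-1\right) 69 \left(\left(-1 + \frac{1}{2} \cdot 0\right) - 6^{2}\right) = -36 - 69 \left(\left(-1 + 0\right) - 36\right) = -36 - 69 \left(-1 - 36\right) = -36 - -2553 = -36 + 2553 = 2517$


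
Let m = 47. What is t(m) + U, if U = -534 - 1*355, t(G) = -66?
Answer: -955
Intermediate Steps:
U = -889 (U = -534 - 355 = -889)
t(m) + U = -66 - 889 = -955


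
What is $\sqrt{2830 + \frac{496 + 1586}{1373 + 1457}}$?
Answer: $\frac{\sqrt{5667769765}}{1415} \approx 53.205$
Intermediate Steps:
$\sqrt{2830 + \frac{496 + 1586}{1373 + 1457}} = \sqrt{2830 + \frac{2082}{2830}} = \sqrt{2830 + 2082 \cdot \frac{1}{2830}} = \sqrt{2830 + \frac{1041}{1415}} = \sqrt{\frac{4005491}{1415}} = \frac{\sqrt{5667769765}}{1415}$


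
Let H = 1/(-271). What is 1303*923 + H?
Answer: 325923298/271 ≈ 1.2027e+6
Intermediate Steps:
H = -1/271 ≈ -0.0036900
1303*923 + H = 1303*923 - 1/271 = 1202669 - 1/271 = 325923298/271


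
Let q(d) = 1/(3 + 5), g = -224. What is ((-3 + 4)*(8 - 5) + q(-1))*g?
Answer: -700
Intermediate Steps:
q(d) = ⅛ (q(d) = 1/8 = ⅛)
((-3 + 4)*(8 - 5) + q(-1))*g = ((-3 + 4)*(8 - 5) + ⅛)*(-224) = (1*3 + ⅛)*(-224) = (3 + ⅛)*(-224) = (25/8)*(-224) = -700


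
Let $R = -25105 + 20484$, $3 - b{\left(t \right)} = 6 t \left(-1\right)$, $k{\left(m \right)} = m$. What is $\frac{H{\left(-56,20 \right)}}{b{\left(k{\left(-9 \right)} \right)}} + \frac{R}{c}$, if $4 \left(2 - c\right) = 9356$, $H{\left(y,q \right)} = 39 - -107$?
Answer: $- \frac{35177}{39729} \approx -0.88542$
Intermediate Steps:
$H{\left(y,q \right)} = 146$ ($H{\left(y,q \right)} = 39 + 107 = 146$)
$b{\left(t \right)} = 3 + 6 t$ ($b{\left(t \right)} = 3 - 6 t \left(-1\right) = 3 - - 6 t = 3 + 6 t$)
$R = -4621$
$c = -2337$ ($c = 2 - 2339 = -2337$)
$\frac{H{\left(-56,20 \right)}}{b{\left(k{\left(-9 \right)} \right)}} + \frac{R}{c} = \frac{146}{3 + 6 \left(-9\right)} - \frac{4621}{-2337} = \frac{146}{3 - 54} - - \frac{4621}{2337} = \frac{146}{-51} + \frac{4621}{2337} = 146 \left(- \frac{1}{51}\right) + \frac{4621}{2337} = - \frac{146}{51} + \frac{4621}{2337} = - \frac{35177}{39729}$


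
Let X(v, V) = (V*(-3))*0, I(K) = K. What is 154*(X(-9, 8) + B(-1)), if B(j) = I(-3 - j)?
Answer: -308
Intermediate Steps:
X(v, V) = 0 (X(v, V) = -3*V*0 = 0)
B(j) = -3 - j
154*(X(-9, 8) + B(-1)) = 154*(0 + (-3 - 1*(-1))) = 154*(0 + (-3 + 1)) = 154*(0 - 2) = 154*(-2) = -308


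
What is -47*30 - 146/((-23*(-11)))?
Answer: -356876/253 ≈ -1410.6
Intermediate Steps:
-47*30 - 146/((-23*(-11))) = -1410 - 146/253 = -356876/253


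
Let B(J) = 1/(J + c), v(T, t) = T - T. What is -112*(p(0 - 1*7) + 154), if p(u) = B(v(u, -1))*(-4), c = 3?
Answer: -51296/3 ≈ -17099.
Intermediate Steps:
v(T, t) = 0
B(J) = 1/(3 + J) (B(J) = 1/(J + 3) = 1/(3 + J))
p(u) = -4/3 (p(u) = -4/(3 + 0) = -4/3)
-112*(p(0 - 1*7) + 154) = -112*(-4/3 + 154) = -112*458/3 = -51296/3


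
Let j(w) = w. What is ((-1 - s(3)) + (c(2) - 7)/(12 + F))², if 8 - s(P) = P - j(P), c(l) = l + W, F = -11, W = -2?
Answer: 256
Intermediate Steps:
c(l) = -2 + l (c(l) = l - 2 = -2 + l)
s(P) = 8 (s(P) = 8 - (P - P) = 8 - 1*0 = 8 + 0 = 8)
((-1 - s(3)) + (c(2) - 7)/(12 + F))² = ((-1 - 1*8) + ((-2 + 2) - 7)/(12 - 11))² = ((-1 - 8) + (0 - 7)/1)² = (-9 - 7*1)² = (-9 - 7)² = (-16)² = 256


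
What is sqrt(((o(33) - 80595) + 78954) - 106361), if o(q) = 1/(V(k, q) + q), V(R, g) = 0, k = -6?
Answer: I*sqrt(117614145)/33 ≈ 328.64*I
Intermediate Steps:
o(q) = 1/q (o(q) = 1/(0 + q) = 1/q)
sqrt(((o(33) - 80595) + 78954) - 106361) = sqrt(((1/33 - 80595) + 78954) - 106361) = sqrt((-2659634/33 + 78954) - 106361) = sqrt(-54152/33 - 106361) = sqrt(-3564065/33) = I*sqrt(117614145)/33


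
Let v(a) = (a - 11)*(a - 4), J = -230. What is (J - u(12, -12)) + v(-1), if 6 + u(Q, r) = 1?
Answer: -165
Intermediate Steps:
u(Q, r) = -5 (u(Q, r) = -6 + 1 = -5)
v(a) = (-11 + a)*(-4 + a)
(J - u(12, -12)) + v(-1) = (-230 - 1*(-5)) + (44 + (-1)**2 - 15*(-1)) = (-230 + 5) + (44 + 1 + 15) = -225 + 60 = -165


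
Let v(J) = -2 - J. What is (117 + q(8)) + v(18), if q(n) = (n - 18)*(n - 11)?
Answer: 127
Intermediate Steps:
q(n) = (-18 + n)*(-11 + n)
(117 + q(8)) + v(18) = (117 + (198 + 8² - 29*8)) + (-2 - 1*18) = (117 + (198 + 64 - 232)) + (-2 - 18) = (117 + 30) - 20 = 147 - 20 = 127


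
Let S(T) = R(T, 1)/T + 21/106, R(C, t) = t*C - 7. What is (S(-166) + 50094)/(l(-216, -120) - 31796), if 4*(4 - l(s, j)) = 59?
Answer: -881475848/559671573 ≈ -1.5750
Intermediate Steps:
R(C, t) = -7 + C*t (R(C, t) = C*t - 7 = -7 + C*t)
l(s, j) = -43/4 (l(s, j) = 4 - ¼*59 = 4 - 59/4 = -43/4)
S(T) = 21/106 + (-7 + T)/T (S(T) = (-7 + T*1)/T + 21/106 = (-7 + T)/T + 21*(1/106) = (-7 + T)/T + 21/106 = 21/106 + (-7 + T)/T)
(S(-166) + 50094)/(l(-216, -120) - 31796) = ((127/106 - 7/(-166)) + 50094)/(-43/4 - 31796) = ((127/106 - 7*(-1/166)) + 50094)/(-127227/4) = ((127/106 + 7/166) + 50094)*(-4/127227) = (5456/4399 + 50094)*(-4/127227) = (220368962/4399)*(-4/127227) = -881475848/559671573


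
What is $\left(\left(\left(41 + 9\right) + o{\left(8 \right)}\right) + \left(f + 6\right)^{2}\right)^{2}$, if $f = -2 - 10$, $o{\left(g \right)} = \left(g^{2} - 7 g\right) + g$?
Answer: $10404$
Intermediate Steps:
$o{\left(g \right)} = g^{2} - 6 g$
$f = -12$ ($f = -2 - 10 = -12$)
$\left(\left(\left(41 + 9\right) + o{\left(8 \right)}\right) + \left(f + 6\right)^{2}\right)^{2} = \left(\left(\left(41 + 9\right) + 8 \left(-6 + 8\right)\right) + \left(-12 + 6\right)^{2}\right)^{2} = \left(\left(50 + 8 \cdot 2\right) + \left(-6\right)^{2}\right)^{2} = \left(\left(50 + 16\right) + 36\right)^{2} = \left(66 + 36\right)^{2} = 102^{2} = 10404$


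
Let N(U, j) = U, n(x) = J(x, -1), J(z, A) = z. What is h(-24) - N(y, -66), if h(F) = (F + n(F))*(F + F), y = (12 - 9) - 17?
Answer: 2318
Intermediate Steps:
n(x) = x
y = -14 (y = 3 - 17 = -14)
h(F) = 4*F**2 (h(F) = (F + F)*(F + F) = (2*F)*(2*F) = 4*F**2)
h(-24) - N(y, -66) = 4*(-24)**2 - 1*(-14) = 4*576 + 14 = 2304 + 14 = 2318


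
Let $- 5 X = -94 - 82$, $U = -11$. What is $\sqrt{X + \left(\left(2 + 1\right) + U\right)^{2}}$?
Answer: $\frac{4 \sqrt{155}}{5} \approx 9.9599$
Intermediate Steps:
$X = \frac{176}{5}$ ($X = - \frac{-94 - 82}{5} = \left(- \frac{1}{5}\right) \left(-176\right) = \frac{176}{5} \approx 35.2$)
$\sqrt{X + \left(\left(2 + 1\right) + U\right)^{2}} = \sqrt{\frac{176}{5} + \left(\left(2 + 1\right) - 11\right)^{2}} = \sqrt{\frac{176}{5} + \left(3 - 11\right)^{2}} = \sqrt{\frac{176}{5} + \left(-8\right)^{2}} = \sqrt{\frac{176}{5} + 64} = \sqrt{\frac{496}{5}} = \frac{4 \sqrt{155}}{5}$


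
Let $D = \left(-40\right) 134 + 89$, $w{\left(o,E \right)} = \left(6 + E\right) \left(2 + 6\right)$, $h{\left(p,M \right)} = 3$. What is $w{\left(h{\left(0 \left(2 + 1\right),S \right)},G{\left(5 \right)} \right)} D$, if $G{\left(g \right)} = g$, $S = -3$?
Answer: $-463848$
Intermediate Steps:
$w{\left(o,E \right)} = 48 + 8 E$ ($w{\left(o,E \right)} = \left(6 + E\right) 8 = 48 + 8 E$)
$D = -5271$ ($D = -5360 + 89 = -5271$)
$w{\left(h{\left(0 \left(2 + 1\right),S \right)},G{\left(5 \right)} \right)} D = \left(48 + 8 \cdot 5\right) \left(-5271\right) = \left(48 + 40\right) \left(-5271\right) = 88 \left(-5271\right) = -463848$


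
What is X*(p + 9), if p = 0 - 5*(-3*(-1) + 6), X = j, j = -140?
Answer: 5040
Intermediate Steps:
X = -140
p = -45 (p = 0 - 5*(3 + 6) = 0 - 5*9 = 0 - 45 = -45)
X*(p + 9) = -140*(-45 + 9) = -140*(-36) = 5040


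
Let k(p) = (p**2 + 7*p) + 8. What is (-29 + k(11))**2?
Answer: 31329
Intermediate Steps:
k(p) = 8 + p**2 + 7*p
(-29 + k(11))**2 = (-29 + (8 + 11**2 + 7*11))**2 = (-29 + (8 + 121 + 77))**2 = (-29 + 206)**2 = 177**2 = 31329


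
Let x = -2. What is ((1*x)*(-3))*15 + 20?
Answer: 110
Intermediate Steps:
((1*x)*(-3))*15 + 20 = ((1*(-2))*(-3))*15 + 20 = -2*(-3)*15 + 20 = 6*15 + 20 = 90 + 20 = 110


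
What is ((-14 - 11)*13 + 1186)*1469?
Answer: 1264809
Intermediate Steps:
((-14 - 11)*13 + 1186)*1469 = (-25*13 + 1186)*1469 = (-325 + 1186)*1469 = 861*1469 = 1264809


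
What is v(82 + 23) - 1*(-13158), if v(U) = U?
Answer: 13263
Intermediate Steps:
v(82 + 23) - 1*(-13158) = (82 + 23) - 1*(-13158) = 105 + 13158 = 13263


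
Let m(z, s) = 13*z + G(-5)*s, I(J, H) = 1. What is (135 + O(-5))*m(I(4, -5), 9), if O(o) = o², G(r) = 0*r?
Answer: 2080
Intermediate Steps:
G(r) = 0
m(z, s) = 13*z (m(z, s) = 13*z + 0*s = 13*z + 0 = 13*z)
(135 + O(-5))*m(I(4, -5), 9) = (135 + (-5)²)*(13*1) = (135 + 25)*13 = 160*13 = 2080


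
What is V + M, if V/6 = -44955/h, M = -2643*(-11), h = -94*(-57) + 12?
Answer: 5195076/179 ≈ 29023.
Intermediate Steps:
h = 5370 (h = 5358 + 12 = 5370)
M = 29073
V = -8991/179 (V = 6*(-44955/5370) = 6*(-44955*1/5370) = 6*(-2997/358) = -8991/179 ≈ -50.229)
V + M = -8991/179 + 29073 = 5195076/179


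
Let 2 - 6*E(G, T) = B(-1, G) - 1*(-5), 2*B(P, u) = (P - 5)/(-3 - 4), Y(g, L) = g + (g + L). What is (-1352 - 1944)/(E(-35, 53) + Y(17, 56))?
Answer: -11536/313 ≈ -36.856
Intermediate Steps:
Y(g, L) = L + 2*g (Y(g, L) = g + (L + g) = L + 2*g)
B(P, u) = 5/14 - P/14 (B(P, u) = ((P - 5)/(-3 - 4))/2 = ((-5 + P)/(-7))/2 = ((-5 + P)*(-⅐))/2 = (5/7 - P/7)/2 = 5/14 - P/14)
E(G, T) = -4/7 (E(G, T) = ⅓ - ((5/14 - 1/14*(-1)) - 1*(-5))/6 = ⅓ - ((5/14 + 1/14) + 5)/6 = ⅓ - (3/7 + 5)/6 = ⅓ - ⅙*38/7 = ⅓ - 19/21 = -4/7)
(-1352 - 1944)/(E(-35, 53) + Y(17, 56)) = (-1352 - 1944)/(-4/7 + (56 + 2*17)) = -3296/(-4/7 + (56 + 34)) = -3296/(-4/7 + 90) = -3296/626/7 = -3296*7/626 = -11536/313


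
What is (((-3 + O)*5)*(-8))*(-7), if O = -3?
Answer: -1680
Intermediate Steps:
(((-3 + O)*5)*(-8))*(-7) = (((-3 - 3)*5)*(-8))*(-7) = (-6*5*(-8))*(-7) = -30*(-8)*(-7) = 240*(-7) = -1680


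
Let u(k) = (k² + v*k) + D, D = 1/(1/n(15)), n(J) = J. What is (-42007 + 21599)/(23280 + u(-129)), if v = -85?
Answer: -20408/50901 ≈ -0.40094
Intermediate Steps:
D = 15 (D = 1/(1/15) = 15)
u(k) = 15 + k² - 85*k (u(k) = (k² - 85*k) + 15 = 15 + k² - 85*k)
(-42007 + 21599)/(23280 + u(-129)) = (-42007 + 21599)/(23280 + (15 + (-129)² - 85*(-129))) = -20408/(23280 + (15 + 16641 + 10965)) = -20408/(23280 + 27621) = -20408/50901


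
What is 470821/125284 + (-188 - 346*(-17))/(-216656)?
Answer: 12661603435/3392941288 ≈ 3.7317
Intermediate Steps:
470821/125284 + (-188 - 346*(-17))/(-216656) = 470821*(1/125284) + (-188 + 5882)*(-1/216656) = 470821/125284 + 5694*(-1/216656) = 470821/125284 - 2847/108328 = 12661603435/3392941288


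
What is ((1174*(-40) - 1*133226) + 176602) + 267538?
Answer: 263954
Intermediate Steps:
((1174*(-40) - 1*133226) + 176602) + 267538 = ((-46960 - 133226) + 176602) + 267538 = (-180186 + 176602) + 267538 = -3584 + 267538 = 263954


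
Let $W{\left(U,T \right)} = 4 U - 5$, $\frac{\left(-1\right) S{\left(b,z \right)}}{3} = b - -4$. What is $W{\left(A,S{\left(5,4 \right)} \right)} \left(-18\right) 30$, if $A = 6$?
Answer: $-10260$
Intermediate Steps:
$S{\left(b,z \right)} = -12 - 3 b$ ($S{\left(b,z \right)} = - 3 \left(b - -4\right) = - 3 \left(b + 4\right) = - 3 \left(4 + b\right) = -12 - 3 b$)
$W{\left(U,T \right)} = -5 + 4 U$
$W{\left(A,S{\left(5,4 \right)} \right)} \left(-18\right) 30 = \left(-5 + 4 \cdot 6\right) \left(-18\right) 30 = \left(-5 + 24\right) \left(-18\right) 30 = 19 \left(-18\right) 30 = \left(-342\right) 30 = -10260$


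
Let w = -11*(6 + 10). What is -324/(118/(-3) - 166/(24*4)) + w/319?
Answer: 15536/2117 ≈ 7.3387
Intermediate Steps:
w = -176 (w = -11*16 = -176)
-324/(118/(-3) - 166/(24*4)) + w/319 = -324/(118/(-3) - 166/(24*4)) - 176/319 = -324/(118*(-⅓) - 166/96) - 176*1/319 = -324/(-118/3 - 166*1/96) - 16/29 = -324/(-118/3 - 83/48) - 16/29 = -324/(-657/16) - 16/29 = -324*(-16/657) - 16/29 = 576/73 - 16/29 = 15536/2117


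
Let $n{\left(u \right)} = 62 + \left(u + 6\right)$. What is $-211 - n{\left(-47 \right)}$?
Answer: $-232$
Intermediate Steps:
$n{\left(u \right)} = 68 + u$ ($n{\left(u \right)} = 62 + \left(6 + u\right) = 68 + u$)
$-211 - n{\left(-47 \right)} = -211 - \left(68 - 47\right) = -211 - 21 = -232$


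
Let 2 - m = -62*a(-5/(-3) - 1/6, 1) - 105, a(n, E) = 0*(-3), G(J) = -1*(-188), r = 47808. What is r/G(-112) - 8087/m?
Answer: 898775/5029 ≈ 178.72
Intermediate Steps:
G(J) = 188
a(n, E) = 0
m = 107 (m = 2 - (-62*0 - 105) = 2 - (0 - 105) = 2 - 1*(-105) = 2 + 105 = 107)
r/G(-112) - 8087/m = 47808/188 - 8087/107 = 47808*(1/188) - 8087*1/107 = 11952/47 - 8087/107 = 898775/5029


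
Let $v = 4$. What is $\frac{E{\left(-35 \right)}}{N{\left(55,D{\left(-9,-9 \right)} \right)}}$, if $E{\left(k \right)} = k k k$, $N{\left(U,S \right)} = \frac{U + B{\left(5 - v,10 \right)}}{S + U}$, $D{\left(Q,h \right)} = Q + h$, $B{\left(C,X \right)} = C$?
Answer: $- \frac{226625}{8} \approx -28328.0$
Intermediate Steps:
$N{\left(U,S \right)} = \frac{1 + U}{S + U}$ ($N{\left(U,S \right)} = \frac{U + \left(5 - 4\right)}{S + U} = \frac{U + 1}{S + U} = \frac{1 + U}{S + U}$)
$E{\left(k \right)} = k^{3}$ ($E{\left(k \right)} = k^{2} k = k^{3}$)
$\frac{E{\left(-35 \right)}}{N{\left(55,D{\left(-9,-9 \right)} \right)}} = \frac{\left(-35\right)^{3}}{\frac{1}{\left(-9 - 9\right) + 55} \left(1 + 55\right)} = - \frac{42875}{\frac{1}{-18 + 55} \cdot 56} = - \frac{42875}{\frac{1}{37} \cdot 56} = - \frac{42875}{\frac{56}{37}} = \left(-42875\right) \frac{37}{56} = - \frac{226625}{8}$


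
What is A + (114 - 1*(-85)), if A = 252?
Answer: 451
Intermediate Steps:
A + (114 - 1*(-85)) = 252 + (114 - 1*(-85)) = 252 + (114 + 85) = 252 + 199 = 451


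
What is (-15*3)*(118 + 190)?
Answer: -13860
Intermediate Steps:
(-15*3)*(118 + 190) = -45*308 = -13860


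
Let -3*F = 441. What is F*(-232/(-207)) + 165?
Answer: 17/69 ≈ 0.24638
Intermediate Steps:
F = -147 (F = -⅓*441 = -147)
F*(-232/(-207)) + 165 = -(-34104)/(-207) + 165 = -(-34104)*(-1)/207 + 165 = -147*232/207 + 165 = -11368/69 + 165 = 17/69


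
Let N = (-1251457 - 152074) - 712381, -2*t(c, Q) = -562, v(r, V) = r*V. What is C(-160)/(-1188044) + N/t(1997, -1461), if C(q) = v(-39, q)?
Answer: -48342275184/6420007 ≈ -7529.9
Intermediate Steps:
v(r, V) = V*r
t(c, Q) = 281 (t(c, Q) = -½*(-562) = 281)
C(q) = -39*q (C(q) = q*(-39) = -39*q)
N = -2115912 (N = -1403531 - 712381 = -2115912)
C(-160)/(-1188044) + N/t(1997, -1461) = -39*(-160)/(-1188044) - 2115912/281 = 6240*(-1/1188044) - 2115912*1/281 = -120/22847 - 2115912/281 = -48342275184/6420007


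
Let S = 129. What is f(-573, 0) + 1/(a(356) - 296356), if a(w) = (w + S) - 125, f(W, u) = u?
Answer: -1/295996 ≈ -3.3784e-6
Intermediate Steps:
a(w) = 4 + w (a(w) = (w + 129) - 125 = (129 + w) - 125 = 4 + w)
f(-573, 0) + 1/(a(356) - 296356) = 0 + 1/((4 + 356) - 296356) = 0 + 1/(360 - 296356) = 0 + 1/(-295996) = 0 - 1/295996 = -1/295996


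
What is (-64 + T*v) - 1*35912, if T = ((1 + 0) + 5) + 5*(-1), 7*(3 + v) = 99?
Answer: -251754/7 ≈ -35965.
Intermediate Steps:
v = 78/7 (v = -3 + (⅐)*99 = -3 + 99/7 = 78/7 ≈ 11.143)
T = 1 (T = (1 + 5) - 5 = 6 - 5 = 1)
(-64 + T*v) - 1*35912 = (-64 + 1*(78/7)) - 1*35912 = (-64 + 78/7) - 35912 = -370/7 - 35912 = -251754/7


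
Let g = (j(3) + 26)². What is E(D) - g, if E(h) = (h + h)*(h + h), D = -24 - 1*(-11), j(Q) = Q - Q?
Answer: 0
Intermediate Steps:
j(Q) = 0
D = -13 (D = -24 + 11 = -13)
E(h) = 4*h² (E(h) = (2*h)*(2*h) = 4*h²)
g = 676 (g = (0 + 26)² = 26² = 676)
E(D) - g = 4*(-13)² - 1*676 = 4*169 - 676 = 676 - 676 = 0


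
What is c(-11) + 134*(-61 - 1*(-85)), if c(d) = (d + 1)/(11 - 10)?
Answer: 3206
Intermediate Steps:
c(d) = 1 + d (c(d) = (1 + d)/1 = (1 + d)*1 = 1 + d)
c(-11) + 134*(-61 - 1*(-85)) = (1 - 11) + 134*(-61 - 1*(-85)) = -10 + 134*(-61 + 85) = -10 + 134*24 = -10 + 3216 = 3206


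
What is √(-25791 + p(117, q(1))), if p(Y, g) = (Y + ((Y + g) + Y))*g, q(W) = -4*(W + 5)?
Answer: I*√33639 ≈ 183.41*I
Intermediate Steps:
q(W) = -20 - 4*W (q(W) = -4*(5 + W) = -20 - 4*W)
p(Y, g) = g*(g + 3*Y) (p(Y, g) = (Y + (g + 2*Y))*g = (g + 3*Y)*g = g*(g + 3*Y))
√(-25791 + p(117, q(1))) = √(-25791 + (-20 - 4*1)*((-20 - 4*1) + 3*117)) = √(-25791 + (-20 - 4)*((-20 - 4) + 351)) = √(-25791 - 24*(-24 + 351)) = √(-25791 - 24*327) = √(-25791 - 7848) = √(-33639) = I*√33639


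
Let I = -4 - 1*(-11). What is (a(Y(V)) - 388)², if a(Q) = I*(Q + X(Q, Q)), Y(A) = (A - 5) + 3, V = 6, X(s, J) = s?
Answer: 110224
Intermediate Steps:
I = 7 (I = -4 + 11 = 7)
Y(A) = -2 + A (Y(A) = (-5 + A) + 3 = -2 + A)
a(Q) = 14*Q (a(Q) = 7*(Q + Q) = 7*(2*Q) = 14*Q)
(a(Y(V)) - 388)² = (14*(-2 + 6) - 388)² = (14*4 - 388)² = (56 - 388)² = (-332)² = 110224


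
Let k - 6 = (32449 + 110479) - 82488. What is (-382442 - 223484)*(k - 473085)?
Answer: 250028698714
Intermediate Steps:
k = 60446 (k = 6 + ((32449 + 110479) - 82488) = 6 + (142928 - 82488) = 6 + 60440 = 60446)
(-382442 - 223484)*(k - 473085) = (-382442 - 223484)*(60446 - 473085) = -605926*(-412639) = 250028698714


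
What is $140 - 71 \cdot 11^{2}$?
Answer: $-8451$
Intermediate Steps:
$140 - 71 \cdot 11^{2} = 140 - 8591 = -8451$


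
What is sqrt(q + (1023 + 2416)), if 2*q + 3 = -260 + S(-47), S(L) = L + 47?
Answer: 21*sqrt(30)/2 ≈ 57.511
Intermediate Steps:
S(L) = 47 + L
q = -263/2 (q = -3/2 + (-260 + (47 - 47))/2 = -3/2 + (-260 + 0)/2 = -3/2 + (1/2)*(-260) = -3/2 - 130 = -263/2 ≈ -131.50)
sqrt(q + (1023 + 2416)) = sqrt(-263/2 + (1023 + 2416)) = sqrt(-263/2 + 3439) = sqrt(6615/2) = 21*sqrt(30)/2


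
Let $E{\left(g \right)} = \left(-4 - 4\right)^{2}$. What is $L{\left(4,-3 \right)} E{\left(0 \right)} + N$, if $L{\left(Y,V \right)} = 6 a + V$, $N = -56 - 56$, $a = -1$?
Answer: $-688$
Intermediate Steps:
$E{\left(g \right)} = 64$ ($E{\left(g \right)} = \left(-8\right)^{2} = 64$)
$N = -112$ ($N = -56 - 56 = -112$)
$L{\left(Y,V \right)} = -6 + V$ ($L{\left(Y,V \right)} = 6 \left(-1\right) + V = -6 + V$)
$L{\left(4,-3 \right)} E{\left(0 \right)} + N = \left(-6 - 3\right) 64 - 112 = \left(-9\right) 64 - 112 = -576 - 112 = -688$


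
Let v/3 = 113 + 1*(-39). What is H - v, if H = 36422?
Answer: 36200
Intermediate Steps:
v = 222 (v = 3*(113 + 1*(-39)) = 3*(113 - 39) = 3*74 = 222)
H - v = 36422 - 1*222 = 36422 - 222 = 36200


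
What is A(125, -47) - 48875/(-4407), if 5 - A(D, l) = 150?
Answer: -590140/4407 ≈ -133.91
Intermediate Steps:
A(D, l) = -145 (A(D, l) = 5 - 1*150 = 5 - 150 = -145)
A(125, -47) - 48875/(-4407) = -145 - 48875/(-4407) = -145 - 48875*(-1)/4407 = -145 - 1*(-48875/4407) = -145 + 48875/4407 = -590140/4407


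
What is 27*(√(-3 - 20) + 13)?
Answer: 351 + 27*I*√23 ≈ 351.0 + 129.49*I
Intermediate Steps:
27*(√(-3 - 20) + 13) = 27*(√(-23) + 13) = 27*(I*√23 + 13) = 27*(13 + I*√23) = 351 + 27*I*√23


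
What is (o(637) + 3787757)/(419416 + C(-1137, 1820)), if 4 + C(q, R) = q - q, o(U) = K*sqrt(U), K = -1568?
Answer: 3787757/419412 - 392*sqrt(13)/14979 ≈ 8.9368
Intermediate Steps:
o(U) = -1568*sqrt(U)
C(q, R) = -4 (C(q, R) = -4 + (q - q) = -4 + 0 = -4)
(o(637) + 3787757)/(419416 + C(-1137, 1820)) = (-10976*sqrt(13) + 3787757)/(419416 - 4) = (-10976*sqrt(13) + 3787757)/419412 = (-10976*sqrt(13) + 3787757)*(1/419412) = (3787757 - 10976*sqrt(13))*(1/419412) = 3787757/419412 - 392*sqrt(13)/14979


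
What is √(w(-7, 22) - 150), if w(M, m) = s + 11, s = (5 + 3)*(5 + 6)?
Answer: I*√51 ≈ 7.1414*I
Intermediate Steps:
s = 88 (s = 8*11 = 88)
w(M, m) = 99 (w(M, m) = 88 + 11 = 99)
√(w(-7, 22) - 150) = √(99 - 150) = √(-51) = I*√51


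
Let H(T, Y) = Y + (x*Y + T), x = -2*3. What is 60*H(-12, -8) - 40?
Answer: 1640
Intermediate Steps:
x = -6
H(T, Y) = T - 5*Y (H(T, Y) = Y + (-6*Y + T) = Y + (T - 6*Y) = T - 5*Y)
60*H(-12, -8) - 40 = 60*(-12 - 5*(-8)) - 40 = 60*(-12 + 40) - 40 = 60*28 - 40 = 1680 - 40 = 1640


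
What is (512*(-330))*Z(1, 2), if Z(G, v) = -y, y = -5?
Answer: -844800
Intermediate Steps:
Z(G, v) = 5 (Z(G, v) = -1*(-5) = 5)
(512*(-330))*Z(1, 2) = (512*(-330))*5 = -168960*5 = -844800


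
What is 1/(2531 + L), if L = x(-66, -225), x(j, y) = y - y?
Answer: 1/2531 ≈ 0.00039510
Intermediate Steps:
x(j, y) = 0
L = 0
1/(2531 + L) = 1/(2531 + 0) = 1/2531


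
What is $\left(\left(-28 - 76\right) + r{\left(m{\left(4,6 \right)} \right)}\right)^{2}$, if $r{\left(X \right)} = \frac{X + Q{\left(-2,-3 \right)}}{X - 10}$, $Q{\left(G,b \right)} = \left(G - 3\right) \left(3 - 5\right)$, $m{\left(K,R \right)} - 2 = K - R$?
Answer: $11025$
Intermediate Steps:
$m{\left(K,R \right)} = 2 + K - R$ ($m{\left(K,R \right)} = 2 + \left(K - R\right) = 2 + K - R$)
$Q{\left(G,b \right)} = 6 - 2 G$ ($Q{\left(G,b \right)} = \left(-3 + G\right) \left(-2\right) = 6 - 2 G$)
$r{\left(X \right)} = \frac{10 + X}{-10 + X}$ ($r{\left(X \right)} = \frac{X + \left(6 - -4\right)}{X - 10} = \frac{X + \left(6 + 4\right)}{-10 + X} = \frac{X + 10}{-10 + X} = \frac{10 + X}{-10 + X}$)
$\left(\left(-28 - 76\right) + r{\left(m{\left(4,6 \right)} \right)}\right)^{2} = \left(\left(-28 - 76\right) + \frac{10 + \left(2 + 4 - 6\right)}{-10 + \left(2 + 4 - 6\right)}\right)^{2} = \left(-104 + \frac{10 + 0}{-10 + 0}\right)^{2} = \left(-104 + \frac{1}{-10} \cdot 10\right)^{2} = \left(-104 - 1\right)^{2} = \left(-105\right)^{2} = 11025$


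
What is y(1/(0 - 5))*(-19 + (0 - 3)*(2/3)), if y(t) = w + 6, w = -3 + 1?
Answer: -84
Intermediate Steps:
w = -2
y(t) = 4 (y(t) = -2 + 6 = 4)
y(1/(0 - 5))*(-19 + (0 - 3)*(2/3)) = 4*(-19 + (0 - 3)*(2/3)) = 4*(-19 - 6/3) = 4*(-19 - 3*⅔) = 4*(-19 - 2) = 4*(-21) = -84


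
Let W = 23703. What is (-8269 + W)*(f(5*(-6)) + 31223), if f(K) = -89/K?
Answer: 7229123543/15 ≈ 4.8194e+8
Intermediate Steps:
(-8269 + W)*(f(5*(-6)) + 31223) = (-8269 + 23703)*(-89/(5*(-6)) + 31223) = 15434*(-89/(-30) + 31223) = 15434*(-89*(-1/30) + 31223) = 15434*(89/30 + 31223) = 15434*(936779/30) = 7229123543/15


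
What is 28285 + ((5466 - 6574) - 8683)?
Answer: 18494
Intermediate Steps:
28285 + ((5466 - 6574) - 8683) = 28285 + (-1108 - 8683) = 28285 - 9791 = 18494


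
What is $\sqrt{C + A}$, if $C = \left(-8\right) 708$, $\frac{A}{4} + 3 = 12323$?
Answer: $4 \sqrt{2726} \approx 208.84$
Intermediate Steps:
$A = 49280$ ($A = -12 + 4 \cdot 12323 = -12 + 49292 = 49280$)
$C = -5664$
$\sqrt{C + A} = \sqrt{-5664 + 49280} = \sqrt{43616} = 4 \sqrt{2726}$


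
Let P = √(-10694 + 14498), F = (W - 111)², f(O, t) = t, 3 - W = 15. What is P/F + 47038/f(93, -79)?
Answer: -47038/79 + 2*√951/15129 ≈ -595.41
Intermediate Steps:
W = -12 (W = 3 - 1*15 = 3 - 15 = -12)
F = 15129 (F = (-12 - 111)² = (-123)² = 15129)
P = 2*√951 (P = √3804 = 2*√951 ≈ 61.677)
P/F + 47038/f(93, -79) = (2*√951)/15129 + 47038/(-79) = (2*√951)*(1/15129) + 47038*(-1/79) = 2*√951/15129 - 47038/79 = -47038/79 + 2*√951/15129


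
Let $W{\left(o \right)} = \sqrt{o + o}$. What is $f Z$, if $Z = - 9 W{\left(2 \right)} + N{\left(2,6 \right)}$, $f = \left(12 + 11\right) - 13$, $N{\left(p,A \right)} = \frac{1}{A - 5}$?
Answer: $-170$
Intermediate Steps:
$W{\left(o \right)} = \sqrt{2} \sqrt{o}$ ($W{\left(o \right)} = \sqrt{2 o} = \sqrt{2} \sqrt{o}$)
$N{\left(p,A \right)} = \frac{1}{-5 + A}$
$f = 10$ ($f = 23 - 13 = 10$)
$Z = -17$ ($Z = - 9 \sqrt{2} \sqrt{2} + \frac{1}{-5 + 6} = \left(-9\right) 2 + 1^{-1} = -18 + 1 = -17$)
$f Z = 10 \left(-17\right) = -170$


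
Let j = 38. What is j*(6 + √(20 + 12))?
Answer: 228 + 152*√2 ≈ 442.96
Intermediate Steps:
j*(6 + √(20 + 12)) = 38*(6 + √(20 + 12)) = 38*(6 + √32) = 38*(6 + 4*√2) = 228 + 152*√2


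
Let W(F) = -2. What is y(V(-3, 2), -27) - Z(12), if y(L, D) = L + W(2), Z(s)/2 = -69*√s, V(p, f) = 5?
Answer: 3 + 276*√3 ≈ 481.05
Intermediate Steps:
Z(s) = -138*√s (Z(s) = 2*(-69*√s) = -138*√s)
y(L, D) = -2 + L (y(L, D) = L - 2 = -2 + L)
y(V(-3, 2), -27) - Z(12) = (-2 + 5) - (-138)*√12 = 3 - (-138)*2*√3 = 3 - (-276)*√3 = 3 + 276*√3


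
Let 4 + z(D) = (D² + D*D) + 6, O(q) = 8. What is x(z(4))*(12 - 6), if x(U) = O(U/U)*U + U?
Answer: 1836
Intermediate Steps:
z(D) = 2 + 2*D² (z(D) = -4 + ((D² + D*D) + 6) = -4 + ((D² + D²) + 6) = -4 + (2*D² + 6) = -4 + (6 + 2*D²) = 2 + 2*D²)
x(U) = 9*U (x(U) = 8*U + U = 9*U)
x(z(4))*(12 - 6) = (9*(2 + 2*4²))*(12 - 6) = (9*(2 + 2*16))*6 = (9*(2 + 32))*6 = (9*34)*6 = 306*6 = 1836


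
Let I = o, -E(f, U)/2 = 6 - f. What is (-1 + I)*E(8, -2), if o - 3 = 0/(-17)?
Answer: 8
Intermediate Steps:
E(f, U) = -12 + 2*f (E(f, U) = -2*(6 - f) = -12 + 2*f)
o = 3 (o = 3 + 0/(-17) = 3 + 0*(-1/17) = 3 + 0 = 3)
I = 3
(-1 + I)*E(8, -2) = (-1 + 3)*(-12 + 2*8) = 2*(-12 + 16) = 2*4 = 8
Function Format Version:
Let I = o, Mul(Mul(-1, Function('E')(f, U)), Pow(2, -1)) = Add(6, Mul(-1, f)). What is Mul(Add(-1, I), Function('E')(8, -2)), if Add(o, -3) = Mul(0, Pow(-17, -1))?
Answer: 8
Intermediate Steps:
Function('E')(f, U) = Add(-12, Mul(2, f)) (Function('E')(f, U) = Mul(-2, Add(6, Mul(-1, f))) = Add(-12, Mul(2, f)))
o = 3 (o = Add(3, Mul(0, Pow(-17, -1))) = Add(3, Mul(0, Rational(-1, 17))) = Add(3, 0) = 3)
I = 3
Mul(Add(-1, I), Function('E')(8, -2)) = Mul(Add(-1, 3), Add(-12, Mul(2, 8))) = Mul(2, Add(-12, 16)) = Mul(2, 4) = 8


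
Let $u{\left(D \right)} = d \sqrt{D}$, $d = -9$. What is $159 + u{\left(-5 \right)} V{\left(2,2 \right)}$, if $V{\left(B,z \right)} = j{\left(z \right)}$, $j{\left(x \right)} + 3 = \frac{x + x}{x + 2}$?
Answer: $159 + 18 i \sqrt{5} \approx 159.0 + 40.249 i$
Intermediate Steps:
$j{\left(x \right)} = -3 + \frac{2 x}{2 + x}$ ($j{\left(x \right)} = -3 + \frac{x + x}{x + 2} = -3 + \frac{2 x}{2 + x}$)
$V{\left(B,z \right)} = \frac{-6 - z}{2 + z}$
$u{\left(D \right)} = - 9 \sqrt{D}$
$159 + u{\left(-5 \right)} V{\left(2,2 \right)} = 159 + - 9 \sqrt{-5} \frac{-6 - 2}{2 + 2} = 159 + - 9 i \sqrt{5} \frac{-6 - 2}{4} = 159 + - 9 i \sqrt{5} \cdot \frac{1}{4} \left(-8\right) = 159 + - 9 i \sqrt{5} \left(-2\right) = 159 + 18 i \sqrt{5}$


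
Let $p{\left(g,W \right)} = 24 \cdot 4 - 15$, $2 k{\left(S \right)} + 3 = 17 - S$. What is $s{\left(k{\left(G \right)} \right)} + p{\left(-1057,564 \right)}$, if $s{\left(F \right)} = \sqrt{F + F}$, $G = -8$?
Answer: $81 + \sqrt{22} \approx 85.69$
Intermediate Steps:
$k{\left(S \right)} = 7 - \frac{S}{2}$ ($k{\left(S \right)} = - \frac{3}{2} + \frac{17 - S}{2} = - \frac{3}{2} - \left(- \frac{17}{2} + \frac{S}{2}\right) = 7 - \frac{S}{2}$)
$p{\left(g,W \right)} = 81$ ($p{\left(g,W \right)} = 96 - 15 = 81$)
$s{\left(F \right)} = \sqrt{2} \sqrt{F}$ ($s{\left(F \right)} = \sqrt{2 F} = \sqrt{2} \sqrt{F}$)
$s{\left(k{\left(G \right)} \right)} + p{\left(-1057,564 \right)} = \sqrt{2} \sqrt{7 - -4} + 81 = \sqrt{2} \sqrt{7 + 4} + 81 = \sqrt{2} \sqrt{11} + 81 = \sqrt{22} + 81 = 81 + \sqrt{22}$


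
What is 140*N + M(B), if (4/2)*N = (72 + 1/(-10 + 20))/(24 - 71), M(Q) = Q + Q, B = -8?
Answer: -5799/47 ≈ -123.38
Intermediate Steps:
M(Q) = 2*Q
N = -721/940 (N = ((72 + 1/(-10 + 20))/(24 - 71))/2 = ((72 + 1/10)/(-47))/2 = ((72 + 1/10)*(-1/47))/2 = ((721/10)*(-1/47))/2 = (1/2)*(-721/470) = -721/940 ≈ -0.76702)
140*N + M(B) = 140*(-721/940) + 2*(-8) = -5047/47 - 16 = -5799/47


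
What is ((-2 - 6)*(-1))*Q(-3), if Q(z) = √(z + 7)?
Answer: 16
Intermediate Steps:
Q(z) = √(7 + z)
((-2 - 6)*(-1))*Q(-3) = ((-2 - 6)*(-1))*√(7 - 3) = (-8*(-1))*√4 = 8*2 = 16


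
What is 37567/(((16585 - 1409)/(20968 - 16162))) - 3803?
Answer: 61416337/7588 ≈ 8093.9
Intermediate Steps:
37567/(((16585 - 1409)/(20968 - 16162))) - 3803 = 37567/((15176/4806)) - 3803 = 37567/((15176*(1/4806))) - 3803 = 37567/(7588/2403) - 3803 = 37567*(2403/7588) - 3803 = 90273501/7588 - 3803 = 61416337/7588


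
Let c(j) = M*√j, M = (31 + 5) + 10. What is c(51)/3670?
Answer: 23*√51/1835 ≈ 0.089511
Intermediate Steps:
M = 46 (M = 36 + 10 = 46)
c(j) = 46*√j
c(51)/3670 = (46*√51)/3670 = (46*√51)*(1/3670) = 23*√51/1835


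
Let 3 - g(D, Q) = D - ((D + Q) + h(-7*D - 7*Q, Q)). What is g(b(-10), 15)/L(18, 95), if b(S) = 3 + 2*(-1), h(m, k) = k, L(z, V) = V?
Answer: 33/95 ≈ 0.34737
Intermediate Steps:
b(S) = 1 (b(S) = 3 - 2 = 1)
g(D, Q) = 3 + 2*Q (g(D, Q) = 3 - (D - ((D + Q) + Q)) = 3 - (D - (D + 2*Q)) = 3 - (D + (-D - 2*Q)) = 3 - (-2)*Q = 3 + 2*Q)
g(b(-10), 15)/L(18, 95) = (3 + 2*15)/95 = (3 + 30)*(1/95) = 33*(1/95) = 33/95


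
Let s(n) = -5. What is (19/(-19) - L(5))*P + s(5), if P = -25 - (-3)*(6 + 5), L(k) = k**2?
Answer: -213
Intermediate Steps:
P = 8 (P = -25 - (-3)*11 = -25 - 1*(-33) = -25 + 33 = 8)
(19/(-19) - L(5))*P + s(5) = (19/(-19) - 1*5**2)*8 - 5 = (19*(-1/19) - 1*25)*8 - 5 = (-1 - 25)*8 - 5 = -26*8 - 5 = -208 - 5 = -213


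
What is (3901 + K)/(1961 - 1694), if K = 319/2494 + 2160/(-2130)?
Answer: 23814095/1630302 ≈ 14.607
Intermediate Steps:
K = -5411/6106 (K = 319*(1/2494) + 2160*(-1/2130) = 11/86 - 72/71 = -5411/6106 ≈ -0.88618)
(3901 + K)/(1961 - 1694) = (3901 - 5411/6106)/(1961 - 1694) = (23814095/6106)/267 = (23814095/6106)*(1/267) = 23814095/1630302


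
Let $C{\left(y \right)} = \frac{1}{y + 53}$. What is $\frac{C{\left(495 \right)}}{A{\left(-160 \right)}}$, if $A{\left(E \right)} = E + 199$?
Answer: $\frac{1}{21372} \approx 4.679 \cdot 10^{-5}$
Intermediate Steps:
$C{\left(y \right)} = \frac{1}{53 + y}$
$A{\left(E \right)} = 199 + E$
$\frac{C{\left(495 \right)}}{A{\left(-160 \right)}} = \frac{1}{\left(53 + 495\right) \left(199 - 160\right)} = \frac{1}{548 \cdot 39} = \frac{1}{548} \cdot \frac{1}{39} = \frac{1}{21372}$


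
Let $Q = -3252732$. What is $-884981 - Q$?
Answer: $2367751$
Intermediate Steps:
$-884981 - Q = -884981 - -3252732 = -884981 + 3252732 = 2367751$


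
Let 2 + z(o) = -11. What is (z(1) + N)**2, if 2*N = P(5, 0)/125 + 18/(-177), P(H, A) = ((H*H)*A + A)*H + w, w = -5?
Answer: 1486796481/8702500 ≈ 170.85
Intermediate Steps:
z(o) = -13 (z(o) = -2 - 11 = -13)
P(H, A) = -5 + H*(A + A*H**2) (P(H, A) = ((H*H)*A + A)*H - 5 = (H**2*A + A)*H - 5 = (A*H**2 + A)*H - 5 = (A + A*H**2)*H - 5 = H*(A + A*H**2) - 5 = -5 + H*(A + A*H**2))
N = -209/2950 (N = ((-5 + 0*5 + 0*5**3)/125 + 18/(-177))/2 = ((-5 + 0 + 0*125)*(1/125) + 18*(-1/177))/2 = ((-5 + 0 + 0)*(1/125) - 6/59)/2 = (-5*1/125 - 6/59)/2 = (-1/25 - 6/59)/2 = (1/2)*(-209/1475) = -209/2950 ≈ -0.070848)
(z(1) + N)**2 = (-13 - 209/2950)**2 = (-38559/2950)**2 = 1486796481/8702500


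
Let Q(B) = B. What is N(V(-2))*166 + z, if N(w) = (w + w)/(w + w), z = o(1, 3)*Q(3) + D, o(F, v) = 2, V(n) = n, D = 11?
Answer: 183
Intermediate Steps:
z = 17 (z = 2*3 + 11 = 6 + 11 = 17)
N(w) = 1 (N(w) = (2*w)/((2*w)) = (2*w)*(1/(2*w)) = 1)
N(V(-2))*166 + z = 1*166 + 17 = 166 + 17 = 183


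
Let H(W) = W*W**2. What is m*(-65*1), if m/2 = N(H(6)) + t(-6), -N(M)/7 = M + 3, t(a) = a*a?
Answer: 194610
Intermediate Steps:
t(a) = a**2
H(W) = W**3
N(M) = -21 - 7*M (N(M) = -7*(M + 3) = -7*(3 + M) = -21 - 7*M)
m = -2994 (m = 2*((-21 - 7*6**3) + (-6)**2) = 2*((-21 - 7*216) + 36) = 2*((-21 - 1512) + 36) = 2*(-1533 + 36) = 2*(-1497) = -2994)
m*(-65*1) = -(-194610) = -2994*(-65) = 194610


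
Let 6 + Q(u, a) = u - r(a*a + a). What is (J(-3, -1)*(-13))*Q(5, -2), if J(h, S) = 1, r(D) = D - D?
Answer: 13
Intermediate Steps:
r(D) = 0
Q(u, a) = -6 + u (Q(u, a) = -6 + (u - 1*0) = -6 + (u + 0) = -6 + u)
(J(-3, -1)*(-13))*Q(5, -2) = (1*(-13))*(-6 + 5) = -13*(-1) = 13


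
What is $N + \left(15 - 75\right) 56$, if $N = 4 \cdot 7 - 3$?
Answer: $-3335$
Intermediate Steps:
$N = 25$ ($N = 28 - 3 = 25$)
$N + \left(15 - 75\right) 56 = 25 + \left(15 - 75\right) 56 = 25 - 3360 = -3335$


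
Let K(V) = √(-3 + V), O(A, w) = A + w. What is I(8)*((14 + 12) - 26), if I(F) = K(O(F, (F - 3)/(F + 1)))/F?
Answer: 0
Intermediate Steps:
I(F) = √(-3 + F + (-3 + F)/(1 + F))/F (I(F) = √(-3 + (F + (F - 3)/(F + 1)))/F = √(-3 + (F + (-3 + F)/(1 + F)))/F = √(-3 + F + (-3 + F)/(1 + F))/F)
I(8)*((14 + 12) - 26) = (√((-6 + 8² - 1*8)/(1 + 8))/8)*((14 + 12) - 26) = (√((-6 + 64 - 8)/9)/8)*(26 - 26) = (√((⅑)*50)/8)*0 = (√(50/9)/8)*0 = ((5*√2/3)/8)*0 = (5*√2/24)*0 = 0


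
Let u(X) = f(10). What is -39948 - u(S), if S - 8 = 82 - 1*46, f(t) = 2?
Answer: -39950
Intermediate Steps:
S = 44 (S = 8 + (82 - 1*46) = 8 + (82 - 46) = 8 + 36 = 44)
u(X) = 2
-39948 - u(S) = -39948 - 1*2 = -39948 - 2 = -39950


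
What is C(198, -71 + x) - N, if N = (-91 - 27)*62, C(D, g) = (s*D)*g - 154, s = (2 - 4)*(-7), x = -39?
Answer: -297758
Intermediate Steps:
s = 14 (s = -2*(-7) = 14)
C(D, g) = -154 + 14*D*g (C(D, g) = (14*D)*g - 154 = 14*D*g - 154 = -154 + 14*D*g)
N = -7316 (N = -118*62 = -7316)
C(198, -71 + x) - N = (-154 + 14*198*(-71 - 39)) - 1*(-7316) = (-154 + 14*198*(-110)) + 7316 = (-154 - 304920) + 7316 = -305074 + 7316 = -297758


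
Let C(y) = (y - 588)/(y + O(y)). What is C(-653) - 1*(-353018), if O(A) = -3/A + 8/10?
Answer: 751726935389/2129418 ≈ 3.5302e+5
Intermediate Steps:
O(A) = ⅘ - 3/A (O(A) = -3/A + 8*(⅒) = -3/A + ⅘ = ⅘ - 3/A)
C(y) = (-588 + y)/(⅘ + y - 3/y) (C(y) = (y - 588)/(y + (⅘ - 3/y)) = (-588 + y)/(⅘ + y - 3/y))
C(-653) - 1*(-353018) = 5*(-653)*(-588 - 653)/(-15 + 4*(-653) + 5*(-653)²) - 1*(-353018) = 5*(-653)*(-1241)/(-15 - 2612 + 5*426409) + 353018 = 5*(-653)*(-1241)/(-15 - 2612 + 2132045) + 353018 = 5*(-653)*(-1241)/2129418 + 353018 = 5*(-653)*(1/2129418)*(-1241) + 353018 = 4051865/2129418 + 353018 = 751726935389/2129418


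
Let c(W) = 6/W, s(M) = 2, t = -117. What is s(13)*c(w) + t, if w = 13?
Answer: -1509/13 ≈ -116.08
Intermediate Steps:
s(13)*c(w) + t = 2*(6/13) - 117 = 12/13 - 117 = -1509/13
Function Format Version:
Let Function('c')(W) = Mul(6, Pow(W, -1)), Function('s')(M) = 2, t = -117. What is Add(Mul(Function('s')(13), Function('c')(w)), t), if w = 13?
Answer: Rational(-1509, 13) ≈ -116.08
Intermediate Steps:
Add(Mul(Function('s')(13), Function('c')(w)), t) = Add(Mul(2, Mul(6, Pow(13, -1))), -117) = Add(Mul(2, Mul(6, Rational(1, 13))), -117) = Add(Mul(2, Rational(6, 13)), -117) = Add(Rational(12, 13), -117) = Rational(-1509, 13)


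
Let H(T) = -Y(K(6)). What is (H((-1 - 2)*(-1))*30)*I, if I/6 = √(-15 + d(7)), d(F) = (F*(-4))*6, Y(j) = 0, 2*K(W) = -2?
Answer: 0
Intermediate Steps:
K(W) = -1 (K(W) = (½)*(-2) = -1)
d(F) = -24*F (d(F) = -4*F*6 = -24*F)
I = 6*I*√183 (I = 6*√(-15 - 24*7) = 6*√(-15 - 168) = 6*√(-183) = 6*(I*√183) = 6*I*√183 ≈ 81.167*I)
H(T) = 0 (H(T) = -1*0 = 0)
(H((-1 - 2)*(-1))*30)*I = (0*30)*(6*I*√183) = 0*(6*I*√183) = 0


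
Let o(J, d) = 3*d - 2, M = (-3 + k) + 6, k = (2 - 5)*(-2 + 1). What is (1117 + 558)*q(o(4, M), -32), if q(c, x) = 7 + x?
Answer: -41875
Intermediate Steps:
k = 3 (k = -3*(-1) = 3)
M = 6 (M = (-3 + 3) + 6 = 0 + 6 = 6)
o(J, d) = -2 + 3*d
(1117 + 558)*q(o(4, M), -32) = (1117 + 558)*(7 - 32) = 1675*(-25) = -41875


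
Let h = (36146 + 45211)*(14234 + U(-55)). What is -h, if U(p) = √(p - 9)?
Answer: -1158035538 - 650856*I ≈ -1.158e+9 - 6.5086e+5*I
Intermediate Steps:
U(p) = √(-9 + p)
h = 1158035538 + 650856*I (h = (36146 + 45211)*(14234 + √(-9 - 55)) = 81357*(14234 + √(-64)) = 81357*(14234 + 8*I) = 1158035538 + 650856*I ≈ 1.158e+9 + 6.5086e+5*I)
-h = -(1158035538 + 650856*I) = -1158035538 - 650856*I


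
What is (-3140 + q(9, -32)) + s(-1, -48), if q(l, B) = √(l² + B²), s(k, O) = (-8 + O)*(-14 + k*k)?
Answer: -2412 + √1105 ≈ -2378.8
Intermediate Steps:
s(k, O) = (-14 + k²)*(-8 + O) (s(k, O) = (-8 + O)*(-14 + k²) = (-14 + k²)*(-8 + O))
q(l, B) = √(B² + l²)
(-3140 + q(9, -32)) + s(-1, -48) = (-3140 + √((-32)² + 9²)) + (112 - 14*(-48) - 8*(-1)² - 48*(-1)²) = (-3140 + √(1024 + 81)) + (112 + 672 - 8*1 - 48*1) = (-3140 + √1105) + (112 + 672 - 8 - 48) = (-3140 + √1105) + 728 = -2412 + √1105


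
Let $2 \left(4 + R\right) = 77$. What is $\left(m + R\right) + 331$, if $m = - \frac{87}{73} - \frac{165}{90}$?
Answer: $\frac{79382}{219} \approx 362.48$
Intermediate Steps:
$m = - \frac{1325}{438}$ ($m = \left(-87\right) \frac{1}{73} - \frac{11}{6} = - \frac{87}{73} - \frac{11}{6} = - \frac{1325}{438} \approx -3.0251$)
$R = \frac{69}{2}$ ($R = -4 + \frac{1}{2} \cdot 77 = -4 + \frac{77}{2} = \frac{69}{2} \approx 34.5$)
$\left(m + R\right) + 331 = \left(- \frac{1325}{438} + \frac{69}{2}\right) + 331 = \frac{6893}{219} + 331 = \frac{79382}{219}$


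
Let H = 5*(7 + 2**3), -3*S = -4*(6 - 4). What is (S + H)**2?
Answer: 54289/9 ≈ 6032.1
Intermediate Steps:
S = 8/3 (S = -(-4)*(6 - 4)/3 = -(-4)*2/3 = -1/3*(-8) = 8/3 ≈ 2.6667)
H = 75 (H = 5*(7 + 8) = 5*15 = 75)
(S + H)**2 = (8/3 + 75)**2 = (233/3)**2 = 54289/9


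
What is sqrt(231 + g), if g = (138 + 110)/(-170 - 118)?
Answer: sqrt(8285)/6 ≈ 15.170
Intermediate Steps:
g = -31/36 (g = 248/(-288) = 248*(-1/288) = -31/36 ≈ -0.86111)
sqrt(231 + g) = sqrt(231 - 31/36) = sqrt(8285/36) = sqrt(8285)/6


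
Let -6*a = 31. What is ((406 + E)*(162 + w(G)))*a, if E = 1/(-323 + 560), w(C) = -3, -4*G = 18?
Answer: -158094389/474 ≈ -3.3353e+5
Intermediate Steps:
G = -9/2 (G = -¼*18 = -9/2 ≈ -4.5000)
a = -31/6 (a = -⅙*31 = -31/6 ≈ -5.1667)
E = 1/237 ≈ 0.0042194
((406 + E)*(162 + w(G)))*a = ((406 + 1/237)*(162 - 3))*(-31/6) = ((96223/237)*159)*(-31/6) = (5099819/79)*(-31/6) = -158094389/474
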